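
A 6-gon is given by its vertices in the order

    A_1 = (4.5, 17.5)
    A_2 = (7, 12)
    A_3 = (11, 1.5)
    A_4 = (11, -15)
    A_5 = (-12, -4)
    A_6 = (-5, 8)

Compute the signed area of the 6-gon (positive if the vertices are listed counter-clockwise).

-417.5

Apply the shoelace (surveyor's) formula: 2A = Σ (x_i·y_{i+1} − x_{i+1}·y_i), indices taken mod 6.
Cross-terms: -68.5, -121.5, -181.5, -224, -116, -123.5  ⇒  Σ = -835
Signed area = Σ/2 = -417.5 (negative ⇒ clockwise traversal).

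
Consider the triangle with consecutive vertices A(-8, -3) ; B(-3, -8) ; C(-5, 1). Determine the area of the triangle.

Apply the shoelace (surveyor's) formula: 2A = Σ (x_i·y_{i+1} − x_{i+1}·y_i), indices taken mod 3.
Cross-terms: 55, -43, 23  ⇒  Σ = 35
Area = |Σ|/2 = 17.5.

17.5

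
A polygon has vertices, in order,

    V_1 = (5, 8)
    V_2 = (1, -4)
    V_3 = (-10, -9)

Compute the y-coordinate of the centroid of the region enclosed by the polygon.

Apply Gauss's area formula. First the cross-terms c_i = x_i·y_{i+1} − x_{i+1}·y_i:
  -28, -49, -35  ⇒  2A = -112, A = -56.
Then Σ (y_i + y_{i+1})·c_i = 560, so ȳ = 560 / (6·(-56)) = -5/3.

-5/3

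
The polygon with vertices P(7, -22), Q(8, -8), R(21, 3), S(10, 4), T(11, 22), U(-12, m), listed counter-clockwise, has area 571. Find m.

18

The doubled signed area Σ (x_i y_{i+1} − x_{i+1} y_i) is linear in m.
With m=0 it equals 1070; the coefficient of m is 4 (from the two edges through U).
So 4·m + 1070 = 2·571 = 1142 ⇒ m = 18.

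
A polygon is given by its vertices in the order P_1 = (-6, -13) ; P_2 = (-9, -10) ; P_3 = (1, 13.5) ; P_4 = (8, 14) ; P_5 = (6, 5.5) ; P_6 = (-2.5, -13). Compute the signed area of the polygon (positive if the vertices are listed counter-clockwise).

Apply the surveyor's formula: 2A = Σ (x_i·y_{i+1} − x_{i+1}·y_i), indices taken mod 6.
Σ = (-57) + (-111.5) + (-94) + (-40) + (-64.25) + (-45.5) = -412.25
Signed area = Σ/2 = -206.125 (negative ⇒ clockwise traversal).

-206.125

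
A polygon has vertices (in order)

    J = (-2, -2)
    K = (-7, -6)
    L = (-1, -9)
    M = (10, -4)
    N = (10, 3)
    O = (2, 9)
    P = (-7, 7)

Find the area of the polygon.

204

Apply the shoelace (surveyor's) formula: 2A = Σ (x_i·y_{i+1} − x_{i+1}·y_i), indices taken mod 7.
J→K: (-2)(-6) − (-7)(-2) = -2
K→L: (-7)(-9) − (-1)(-6) = 57
L→M: (-1)(-4) − (10)(-9) = 94
M→N: (10)(3) − (10)(-4) = 70
N→O: (10)(9) − (2)(3) = 84
O→P: (2)(7) − (-7)(9) = 77
P→J: (-7)(-2) − (-2)(7) = 28
Σ = 408
Area = |Σ|/2 = 204.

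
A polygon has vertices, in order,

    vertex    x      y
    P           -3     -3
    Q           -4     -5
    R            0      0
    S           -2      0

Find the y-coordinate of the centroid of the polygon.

Apply the shoelace (surveyor's) formula. First the cross-terms c_i = x_i·y_{i+1} − x_{i+1}·y_i:
  3, 0, 0, 6  ⇒  2A = 9, A = 4.5.
Then Σ (y_i + y_{i+1})·c_i = -42, so ȳ = -42 / (6·4.5) = -14/9.

-14/9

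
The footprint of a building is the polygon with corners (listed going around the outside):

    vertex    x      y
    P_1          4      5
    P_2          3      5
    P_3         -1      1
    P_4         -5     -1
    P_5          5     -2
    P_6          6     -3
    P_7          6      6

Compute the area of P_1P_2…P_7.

45.5

Σ = (5) + (8) + (6) + (15) + (-3) + (54) + (6) = 91
Area = |Σ|/2 = 45.5.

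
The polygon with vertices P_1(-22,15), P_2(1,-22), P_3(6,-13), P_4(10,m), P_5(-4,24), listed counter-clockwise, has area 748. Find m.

7

Write out the shoelace sum; only the two edges meeting at P_4 involve m:
2·Area = [(6·m − 10·(-13)) + (10·24 − (-4)·m)] + 1056
       = 10·m + 1426 = 1496
⇒ m = 7.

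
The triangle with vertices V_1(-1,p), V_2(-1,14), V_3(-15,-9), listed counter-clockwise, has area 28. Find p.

10

Write out the shoelace sum; only the two edges meeting at V_1 involve p:
2·Area = [((-15)·p − (-1)·(-9)) + ((-1)·14 − (-1)·p)] + 219
       = -14·p + 196 = 56
⇒ p = 10.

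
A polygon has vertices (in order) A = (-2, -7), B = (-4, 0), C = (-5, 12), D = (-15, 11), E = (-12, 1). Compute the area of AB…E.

Apply the shoelace (surveyor's) formula: 2A = Σ (x_i·y_{i+1} − x_{i+1}·y_i), indices taken mod 5.
Σ = (-28) + (-48) + (125) + (117) + (86) = 252
Area = |Σ|/2 = 126.

126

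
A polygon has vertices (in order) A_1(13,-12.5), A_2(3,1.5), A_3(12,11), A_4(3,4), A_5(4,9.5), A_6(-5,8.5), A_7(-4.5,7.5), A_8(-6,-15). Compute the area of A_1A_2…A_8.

Apply the shoelace (surveyor's) formula: 2A = Σ (x_i·y_{i+1} − x_{i+1}·y_i), indices taken mod 8.
Σ = (57) + (15) + (15) + (12.5) + (81.5) + (0.75) + (112.5) + (270) = 564.25
Area = |Σ|/2 = 282.125.

282.125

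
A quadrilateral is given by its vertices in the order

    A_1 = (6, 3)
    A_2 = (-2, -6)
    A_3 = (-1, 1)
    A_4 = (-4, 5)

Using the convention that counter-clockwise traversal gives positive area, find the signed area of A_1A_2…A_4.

-40.5

Σ = (-30) + (-8) + (-1) + (-42) = -81
Signed area = Σ/2 = -40.5 (negative ⇒ clockwise traversal).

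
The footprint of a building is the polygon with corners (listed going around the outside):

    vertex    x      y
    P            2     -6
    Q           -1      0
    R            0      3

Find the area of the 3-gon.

Apply the surveyor's formula: 2A = Σ (x_i·y_{i+1} − x_{i+1}·y_i), indices taken mod 3.
Cross-terms: -6, -3, -6  ⇒  Σ = -15
Area = |Σ|/2 = 7.5.

7.5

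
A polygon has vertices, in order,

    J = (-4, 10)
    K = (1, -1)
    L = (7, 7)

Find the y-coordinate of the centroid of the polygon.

16/3

Apply the shoelace formula. First the cross-terms c_i = x_i·y_{i+1} − x_{i+1}·y_i:
  -6, 14, 98  ⇒  2A = 106, A = 53.
Then Σ (y_i + y_{i+1})·c_i = 1696, so ȳ = 1696 / (6·53) = 16/3.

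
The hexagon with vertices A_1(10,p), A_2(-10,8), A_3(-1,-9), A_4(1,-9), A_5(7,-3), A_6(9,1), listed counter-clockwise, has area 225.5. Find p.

Write out the shoelace sum; only the two edges meeting at A_1 involve p:
2·Area = [(9·p − 10·1) + (10·8 − (-10)·p)] + 210
       = 19·p + 280 = 451
⇒ p = 9.

9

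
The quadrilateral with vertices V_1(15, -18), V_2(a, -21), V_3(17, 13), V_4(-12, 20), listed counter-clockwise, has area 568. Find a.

22

Write out the shoelace sum; only the two edges meeting at V_2 involve a:
2·Area = [(15·(-21) − a·(-18)) + (a·13 − 17·(-21))] + 412
       = 31·a + 454 = 1136
⇒ a = 22.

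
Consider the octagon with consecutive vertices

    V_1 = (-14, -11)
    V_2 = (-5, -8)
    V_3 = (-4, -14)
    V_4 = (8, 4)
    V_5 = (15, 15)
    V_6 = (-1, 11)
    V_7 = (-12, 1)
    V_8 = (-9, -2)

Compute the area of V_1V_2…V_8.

Apply the shoelace formula: 2A = Σ (x_i·y_{i+1} − x_{i+1}·y_i), indices taken mod 8.
Σ = (57) + (38) + (96) + (60) + (180) + (131) + (33) + (71) = 666
Area = |Σ|/2 = 333.

333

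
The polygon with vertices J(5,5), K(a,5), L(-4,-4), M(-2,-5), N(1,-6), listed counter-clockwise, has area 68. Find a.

-3

The doubled signed area Σ (x_i y_{i+1} − x_{i+1} y_i) is linear in a.
With a=0 it equals 109; the coefficient of a is -9 (from the two edges through K).
So -9·a + 109 = 2·68 = 136 ⇒ a = -3.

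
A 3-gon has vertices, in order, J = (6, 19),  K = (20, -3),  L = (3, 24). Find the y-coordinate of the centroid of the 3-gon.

40/3

Apply the surveyor's formula. First the cross-terms c_i = x_i·y_{i+1} − x_{i+1}·y_i:
  -398, 489, -87  ⇒  2A = 4, A = 2.
Then Σ (y_i + y_{i+1})·c_i = 160, so ȳ = 160 / (6·2) = 40/3.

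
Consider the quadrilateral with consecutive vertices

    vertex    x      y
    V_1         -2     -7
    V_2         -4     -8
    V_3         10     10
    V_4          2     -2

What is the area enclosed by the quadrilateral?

V_1→V_2: (-2)(-8) − (-4)(-7) = -12
V_2→V_3: (-4)(10) − (10)(-8) = 40
V_3→V_4: (10)(-2) − (2)(10) = -40
V_4→V_1: (2)(-7) − (-2)(-2) = -18
Σ = -30
Area = |Σ|/2 = 15.

15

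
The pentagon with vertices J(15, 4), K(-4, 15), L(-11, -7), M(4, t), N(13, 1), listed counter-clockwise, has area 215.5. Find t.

Write out the shoelace sum; only the two edges meeting at M involve t:
2·Area = [((-11)·t − 4·(-7)) + (4·1 − 13·t)] + 471
       = -24·t + 503 = 431
⇒ t = 3.

3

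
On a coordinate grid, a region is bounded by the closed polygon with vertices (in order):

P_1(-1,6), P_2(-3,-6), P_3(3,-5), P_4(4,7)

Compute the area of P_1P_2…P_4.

64.5

Cross-terms: 24, 33, 41, 31  ⇒  Σ = 129
Area = |Σ|/2 = 64.5.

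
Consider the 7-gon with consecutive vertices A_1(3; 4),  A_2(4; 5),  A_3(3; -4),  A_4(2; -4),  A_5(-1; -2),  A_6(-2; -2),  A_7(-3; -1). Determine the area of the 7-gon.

29.5

Σ = (-1) + (-31) + (-4) + (-8) + (-2) + (-4) + (-9) = -59
Area = |Σ|/2 = 29.5.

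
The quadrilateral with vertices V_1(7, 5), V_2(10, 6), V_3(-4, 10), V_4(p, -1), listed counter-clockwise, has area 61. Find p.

The doubled signed area Σ (x_i y_{i+1} − x_{i+1} y_i) is linear in p.
With p=0 it equals 127; the coefficient of p is -5 (from the two edges through V_4).
So -5·p + 127 = 2·61 = 122 ⇒ p = 1.

1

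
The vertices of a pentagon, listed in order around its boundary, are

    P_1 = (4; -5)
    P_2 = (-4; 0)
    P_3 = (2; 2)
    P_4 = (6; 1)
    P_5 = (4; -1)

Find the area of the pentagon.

Apply the surveyor's formula: 2A = Σ (x_i·y_{i+1} − x_{i+1}·y_i), indices taken mod 5.
Cross-terms: -20, -8, -10, -10, -16  ⇒  Σ = -64
Area = |Σ|/2 = 32.

32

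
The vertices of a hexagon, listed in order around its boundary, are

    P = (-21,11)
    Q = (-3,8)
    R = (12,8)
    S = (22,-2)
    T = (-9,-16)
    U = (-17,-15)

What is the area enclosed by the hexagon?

Apply the shoelace formula: 2A = Σ (x_i·y_{i+1} − x_{i+1}·y_i), indices taken mod 6.
Σ = (-135) + (-120) + (-200) + (-370) + (-137) + (-502) = -1464
Area = |Σ|/2 = 732.

732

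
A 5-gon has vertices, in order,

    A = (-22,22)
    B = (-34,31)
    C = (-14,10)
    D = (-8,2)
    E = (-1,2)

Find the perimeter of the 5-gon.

90

|AB| = √((-12)² + (9)²) = √225 = 15
|BC| = √((20)² + (-21)²) = √841 = 29
|CD| = √((6)² + (-8)²) = √100 = 10
|DE| = √((7)² + (0)²) = √49 = 7
|EA| = √((-21)² + (20)²) = √841 = 29
Perimeter = 15 + 29 + 10 + 7 + 29 = 90.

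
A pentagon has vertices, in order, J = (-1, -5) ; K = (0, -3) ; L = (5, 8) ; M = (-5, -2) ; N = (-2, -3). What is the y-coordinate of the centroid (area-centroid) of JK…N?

Apply Gauss's area formula. First the cross-terms c_i = x_i·y_{i+1} − x_{i+1}·y_i:
  3, 15, 30, 11, 7  ⇒  2A = 66, A = 33.
Then Σ (y_i + y_{i+1})·c_i = 120, so ȳ = 120 / (6·33) = 20/33.

20/33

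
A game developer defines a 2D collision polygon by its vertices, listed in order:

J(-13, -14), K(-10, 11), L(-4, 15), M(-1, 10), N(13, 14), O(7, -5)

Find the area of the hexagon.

J→K: (-13)(11) − (-10)(-14) = -283
K→L: (-10)(15) − (-4)(11) = -106
L→M: (-4)(10) − (-1)(15) = -25
M→N: (-1)(14) − (13)(10) = -144
N→O: (13)(-5) − (7)(14) = -163
O→J: (7)(-14) − (-13)(-5) = -163
Σ = -884
Area = |Σ|/2 = 442.

442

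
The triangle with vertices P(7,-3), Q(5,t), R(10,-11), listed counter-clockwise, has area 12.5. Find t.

-6

The doubled signed area Σ (x_i y_{i+1} − x_{i+1} y_i) is linear in t.
With t=0 it equals 7; the coefficient of t is -3 (from the two edges through Q).
So -3·t + 7 = 2·12.5 = 25 ⇒ t = -6.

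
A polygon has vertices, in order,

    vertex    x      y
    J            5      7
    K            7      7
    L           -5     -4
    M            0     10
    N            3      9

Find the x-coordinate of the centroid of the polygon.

62/111

Apply the shoelace (surveyor's) formula. First the cross-terms c_i = x_i·y_{i+1} − x_{i+1}·y_i:
  -14, 7, -50, -30, -24  ⇒  2A = -111, A = -55.5.
Then Σ (x_i + x_{i+1})·c_i = -186, so x̄ = -186 / (6·(-55.5)) = 62/111.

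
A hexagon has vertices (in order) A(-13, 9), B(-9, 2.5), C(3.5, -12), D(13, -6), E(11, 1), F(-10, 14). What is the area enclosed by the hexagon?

308.875

Σ = (48.5) + (99.25) + (135) + (79) + (164) + (92) = 617.75
Area = |Σ|/2 = 308.875.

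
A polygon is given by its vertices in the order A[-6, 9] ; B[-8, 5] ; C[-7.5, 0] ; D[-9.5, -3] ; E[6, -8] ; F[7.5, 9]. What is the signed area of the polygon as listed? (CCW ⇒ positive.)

Apply Gauss's area formula: 2A = Σ (x_i·y_{i+1} − x_{i+1}·y_i), indices taken mod 6.
Σ = (42) + (37.5) + (22.5) + (94) + (114) + (121.5) = 431.5
Signed area = Σ/2 = 215.75 (positive ⇒ counter-clockwise traversal).

215.75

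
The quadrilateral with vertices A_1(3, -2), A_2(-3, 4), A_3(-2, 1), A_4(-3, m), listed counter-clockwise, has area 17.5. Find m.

Write out the shoelace sum; only the two edges meeting at A_4 involve m:
2·Area = [((-2)·m − (-3)·1) + ((-3)·(-2) − 3·m)] + 11
       = -5·m + 20 = 35
⇒ m = -3.

-3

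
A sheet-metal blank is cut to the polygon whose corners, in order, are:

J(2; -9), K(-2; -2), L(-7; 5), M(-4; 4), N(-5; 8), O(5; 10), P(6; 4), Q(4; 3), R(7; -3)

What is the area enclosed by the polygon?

142

Apply the shoelace formula: 2A = Σ (x_i·y_{i+1} − x_{i+1}·y_i), indices taken mod 9.
Cross-terms: -22, -24, -8, -12, -90, -40, 2, -33, -57  ⇒  Σ = -284
Area = |Σ|/2 = 142.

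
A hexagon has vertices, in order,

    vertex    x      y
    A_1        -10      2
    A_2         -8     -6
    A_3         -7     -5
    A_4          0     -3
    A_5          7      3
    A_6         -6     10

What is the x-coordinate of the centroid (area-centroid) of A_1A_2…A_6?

-443/146

Apply the shoelace (surveyor's) formula. First the cross-terms c_i = x_i·y_{i+1} − x_{i+1}·y_i:
  76, -2, 21, 21, 88, 88  ⇒  2A = 292, A = 146.
Then Σ (x_i + x_{i+1})·c_i = -2658, so x̄ = -2658 / (6·146) = -443/146.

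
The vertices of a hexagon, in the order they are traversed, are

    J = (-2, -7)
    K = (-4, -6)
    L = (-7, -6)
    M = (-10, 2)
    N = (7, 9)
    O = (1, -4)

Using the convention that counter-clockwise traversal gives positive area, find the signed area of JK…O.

-132

Σ = (-16) + (-18) + (-74) + (-104) + (-37) + (-15) = -264
Signed area = Σ/2 = -132 (negative ⇒ clockwise traversal).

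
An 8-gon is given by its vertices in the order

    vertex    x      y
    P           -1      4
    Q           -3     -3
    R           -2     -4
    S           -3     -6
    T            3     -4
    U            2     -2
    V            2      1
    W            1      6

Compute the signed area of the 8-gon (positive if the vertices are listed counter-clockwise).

40

Σ = (15) + (6) + (0) + (30) + (2) + (6) + (11) + (10) = 80
Signed area = Σ/2 = 40 (positive ⇒ counter-clockwise traversal).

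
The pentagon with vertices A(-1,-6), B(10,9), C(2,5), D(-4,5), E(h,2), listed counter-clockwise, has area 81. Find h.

The doubled signed area Σ (x_i y_{i+1} − x_{i+1} y_i) is linear in h.
With h=0 it equals 107; the coefficient of h is -11 (from the two edges through E).
So -11·h + 107 = 2·81 = 162 ⇒ h = -5.

-5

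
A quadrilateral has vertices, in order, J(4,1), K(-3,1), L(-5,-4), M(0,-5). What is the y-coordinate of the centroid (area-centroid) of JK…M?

-38/23

Apply the shoelace (surveyor's) formula. First the cross-terms c_i = x_i·y_{i+1} − x_{i+1}·y_i:
  7, 17, 25, 20  ⇒  2A = 69, A = 34.5.
Then Σ (y_i + y_{i+1})·c_i = -342, so ȳ = -342 / (6·34.5) = -38/23.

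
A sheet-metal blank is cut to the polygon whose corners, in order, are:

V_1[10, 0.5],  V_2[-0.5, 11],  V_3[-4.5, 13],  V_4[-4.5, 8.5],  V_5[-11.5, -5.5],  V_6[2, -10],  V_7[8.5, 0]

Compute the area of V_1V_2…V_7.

255.625

Apply the shoelace formula: 2A = Σ (x_i·y_{i+1} − x_{i+1}·y_i), indices taken mod 7.
Σ = (110.25) + (43) + (20.25) + (122.5) + (126) + (85) + (4.25) = 511.25
Area = |Σ|/2 = 255.625.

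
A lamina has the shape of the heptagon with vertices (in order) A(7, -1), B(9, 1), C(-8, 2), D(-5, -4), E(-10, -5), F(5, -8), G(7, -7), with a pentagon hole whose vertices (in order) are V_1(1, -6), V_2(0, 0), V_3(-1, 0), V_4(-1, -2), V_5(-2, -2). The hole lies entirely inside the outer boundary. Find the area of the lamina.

Outer boundary:
Apply the surveyor's formula: 2A = Σ (x_i·y_{i+1} − x_{i+1}·y_i), indices taken mod 7.
A→B: (7)(1) − (9)(-1) = 16
B→C: (9)(2) − (-8)(1) = 26
C→D: (-8)(-4) − (-5)(2) = 42
D→E: (-5)(-5) − (-10)(-4) = -15
E→F: (-10)(-8) − (5)(-5) = 105
F→G: (5)(-7) − (7)(-8) = 21
G→A: (7)(-1) − (7)(-7) = 42
Σ = 237
Area = |Σ|/2 = 118.5.
Hole:
Apply the surveyor's formula: 2A = Σ (x_i·y_{i+1} − x_{i+1}·y_i), indices taken mod 5.
Σ = (0) + (0) + (2) + (-2) + (14) = 14
Area = |Σ|/2 = 7.
Net area = 118.5 − 7 = 111.5.

111.5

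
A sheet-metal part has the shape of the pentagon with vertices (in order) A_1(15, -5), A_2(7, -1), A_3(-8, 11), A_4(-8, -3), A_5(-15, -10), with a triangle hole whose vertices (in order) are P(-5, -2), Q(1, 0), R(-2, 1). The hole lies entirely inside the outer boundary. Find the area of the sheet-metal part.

224.5

Outer boundary:
Apply the shoelace (surveyor's) formula: 2A = Σ (x_i·y_{i+1} − x_{i+1}·y_i), indices taken mod 5.
A_1→A_2: (15)(-1) − (7)(-5) = 20
A_2→A_3: (7)(11) − (-8)(-1) = 69
A_3→A_4: (-8)(-3) − (-8)(11) = 112
A_4→A_5: (-8)(-10) − (-15)(-3) = 35
A_5→A_1: (-15)(-5) − (15)(-10) = 225
Σ = 461
Area = |Σ|/2 = 230.5.
Hole:
Apply the shoelace (surveyor's) formula: 2A = Σ (x_i·y_{i+1} − x_{i+1}·y_i), indices taken mod 3.
Σ = (2) + (1) + (9) = 12
Area = |Σ|/2 = 6.
Net area = 230.5 − 6 = 224.5.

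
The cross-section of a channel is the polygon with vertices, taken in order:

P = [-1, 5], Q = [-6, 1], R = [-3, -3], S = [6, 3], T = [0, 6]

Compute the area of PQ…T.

50.5

Apply the shoelace (surveyor's) formula: 2A = Σ (x_i·y_{i+1} − x_{i+1}·y_i), indices taken mod 5.
Cross-terms: 29, 21, 9, 36, 6  ⇒  Σ = 101
Area = |Σ|/2 = 50.5.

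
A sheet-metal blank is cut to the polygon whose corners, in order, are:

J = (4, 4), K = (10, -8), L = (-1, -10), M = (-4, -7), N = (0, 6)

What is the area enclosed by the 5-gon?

Apply Gauss's area formula: 2A = Σ (x_i·y_{i+1} − x_{i+1}·y_i), indices taken mod 5.
Σ = (-72) + (-108) + (-33) + (-24) + (-24) = -261
Area = |Σ|/2 = 130.5.

130.5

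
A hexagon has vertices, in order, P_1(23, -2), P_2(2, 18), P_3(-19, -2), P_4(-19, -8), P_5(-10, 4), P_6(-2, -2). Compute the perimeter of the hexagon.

114

|P_1P_2| = √((-21)² + (20)²) = √841 = 29
|P_2P_3| = √((-21)² + (-20)²) = √841 = 29
|P_3P_4| = √((0)² + (-6)²) = √36 = 6
|P_4P_5| = √((9)² + (12)²) = √225 = 15
|P_5P_6| = √((8)² + (-6)²) = √100 = 10
|P_6P_1| = √((25)² + (0)²) = √625 = 25
Perimeter = 29 + 29 + 6 + 15 + 10 + 25 = 114.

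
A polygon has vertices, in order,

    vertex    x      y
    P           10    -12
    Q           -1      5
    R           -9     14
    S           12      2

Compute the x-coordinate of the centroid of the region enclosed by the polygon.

1378/281

Apply the shoelace (surveyor's) formula. First the cross-terms c_i = x_i·y_{i+1} − x_{i+1}·y_i:
  38, 31, -186, -164  ⇒  2A = -281, A = -140.5.
Then Σ (x_i + x_{i+1})·c_i = -4134, so x̄ = -4134 / (6·(-140.5)) = 1378/281.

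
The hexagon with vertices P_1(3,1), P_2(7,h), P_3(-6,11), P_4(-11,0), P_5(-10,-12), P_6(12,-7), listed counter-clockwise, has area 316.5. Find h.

The doubled signed area Σ (x_i y_{i+1} − x_{i+1} y_i) is linear in h.
With h=0 it equals 570; the coefficient of h is 9 (from the two edges through P_2).
So 9·h + 570 = 2·316.5 = 633 ⇒ h = 7.

7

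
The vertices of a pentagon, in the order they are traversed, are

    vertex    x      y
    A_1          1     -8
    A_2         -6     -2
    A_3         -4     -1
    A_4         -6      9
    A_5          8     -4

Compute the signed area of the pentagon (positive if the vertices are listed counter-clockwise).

Apply the shoelace (surveyor's) formula: 2A = Σ (x_i·y_{i+1} − x_{i+1}·y_i), indices taken mod 5.
Σ = (-50) + (-2) + (-42) + (-48) + (-60) = -202
Signed area = Σ/2 = -101 (negative ⇒ clockwise traversal).

-101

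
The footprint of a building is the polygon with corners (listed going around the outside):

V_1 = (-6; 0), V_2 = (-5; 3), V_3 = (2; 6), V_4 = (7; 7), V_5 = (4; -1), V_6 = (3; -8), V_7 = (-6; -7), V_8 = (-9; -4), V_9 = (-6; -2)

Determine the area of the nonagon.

136

Apply Gauss's area formula: 2A = Σ (x_i·y_{i+1} − x_{i+1}·y_i), indices taken mod 9.
V_1→V_2: (-6)(3) − (-5)(0) = -18
V_2→V_3: (-5)(6) − (2)(3) = -36
V_3→V_4: (2)(7) − (7)(6) = -28
V_4→V_5: (7)(-1) − (4)(7) = -35
V_5→V_6: (4)(-8) − (3)(-1) = -29
V_6→V_7: (3)(-7) − (-6)(-8) = -69
V_7→V_8: (-6)(-4) − (-9)(-7) = -39
V_8→V_9: (-9)(-2) − (-6)(-4) = -6
V_9→V_1: (-6)(0) − (-6)(-2) = -12
Σ = -272
Area = |Σ|/2 = 136.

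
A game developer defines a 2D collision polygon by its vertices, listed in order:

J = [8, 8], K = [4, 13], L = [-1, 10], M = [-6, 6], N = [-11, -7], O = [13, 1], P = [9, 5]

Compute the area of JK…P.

227.5

Σ = (72) + (53) + (54) + (108) + (80) + (56) + (32) = 455
Area = |Σ|/2 = 227.5.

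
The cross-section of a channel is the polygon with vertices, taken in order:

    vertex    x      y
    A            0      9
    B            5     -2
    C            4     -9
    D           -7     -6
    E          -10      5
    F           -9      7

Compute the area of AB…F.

Σ = (-45) + (-37) + (-87) + (-95) + (-25) + (-81) = -370
Area = |Σ|/2 = 185.

185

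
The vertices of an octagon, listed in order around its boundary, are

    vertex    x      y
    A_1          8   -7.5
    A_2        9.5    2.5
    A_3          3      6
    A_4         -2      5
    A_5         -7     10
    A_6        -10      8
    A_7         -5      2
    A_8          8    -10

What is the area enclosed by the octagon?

150.375

Apply the shoelace (surveyor's) formula: 2A = Σ (x_i·y_{i+1} − x_{i+1}·y_i), indices taken mod 8.
Σ = (91.25) + (49.5) + (27) + (15) + (44) + (20) + (34) + (20) = 300.75
Area = |Σ|/2 = 150.375.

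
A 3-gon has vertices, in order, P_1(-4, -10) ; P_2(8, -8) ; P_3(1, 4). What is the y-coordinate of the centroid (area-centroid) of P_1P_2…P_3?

-14/3

Apply the shoelace (surveyor's) formula. First the cross-terms c_i = x_i·y_{i+1} − x_{i+1}·y_i:
  112, 40, 6  ⇒  2A = 158, A = 79.
Then Σ (y_i + y_{i+1})·c_i = -2212, so ȳ = -2212 / (6·79) = -14/3.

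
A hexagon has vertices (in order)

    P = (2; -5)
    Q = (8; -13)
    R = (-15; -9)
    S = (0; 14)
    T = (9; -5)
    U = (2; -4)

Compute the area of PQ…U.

P→Q: (2)(-13) − (8)(-5) = 14
Q→R: (8)(-9) − (-15)(-13) = -267
R→S: (-15)(14) − (0)(-9) = -210
S→T: (0)(-5) − (9)(14) = -126
T→U: (9)(-4) − (2)(-5) = -26
U→P: (2)(-5) − (2)(-4) = -2
Σ = -617
Area = |Σ|/2 = 308.5.

308.5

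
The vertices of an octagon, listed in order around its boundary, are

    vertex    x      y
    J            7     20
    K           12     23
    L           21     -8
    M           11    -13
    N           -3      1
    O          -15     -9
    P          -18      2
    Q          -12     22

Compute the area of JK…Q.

893.5

Apply the surveyor's formula: 2A = Σ (x_i·y_{i+1} − x_{i+1}·y_i), indices taken mod 8.
J→K: (7)(23) − (12)(20) = -79
K→L: (12)(-8) − (21)(23) = -579
L→M: (21)(-13) − (11)(-8) = -185
M→N: (11)(1) − (-3)(-13) = -28
N→O: (-3)(-9) − (-15)(1) = 42
O→P: (-15)(2) − (-18)(-9) = -192
P→Q: (-18)(22) − (-12)(2) = -372
Q→J: (-12)(20) − (7)(22) = -394
Σ = -1787
Area = |Σ|/2 = 893.5.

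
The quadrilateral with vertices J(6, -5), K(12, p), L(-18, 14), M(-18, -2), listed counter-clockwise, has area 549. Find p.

20

The doubled signed area Σ (x_i y_{i+1} − x_{i+1} y_i) is linear in p.
With p=0 it equals 618; the coefficient of p is 24 (from the two edges through K).
So 24·p + 618 = 2·549 = 1098 ⇒ p = 20.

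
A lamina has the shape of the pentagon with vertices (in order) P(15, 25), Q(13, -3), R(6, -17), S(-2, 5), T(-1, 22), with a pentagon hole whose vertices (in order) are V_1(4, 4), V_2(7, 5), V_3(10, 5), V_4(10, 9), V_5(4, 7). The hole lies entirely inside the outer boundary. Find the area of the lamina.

466

Outer boundary:
Apply the shoelace (surveyor's) formula: 2A = Σ (x_i·y_{i+1} − x_{i+1}·y_i), indices taken mod 5.
Σ = (-370) + (-203) + (-4) + (-39) + (-355) = -971
Area = |Σ|/2 = 485.5.
Hole:
Apply the surveyor's formula: 2A = Σ (x_i·y_{i+1} − x_{i+1}·y_i), indices taken mod 5.
Cross-terms: -8, -15, 40, 34, -12  ⇒  Σ = 39
Area = |Σ|/2 = 19.5.
Net area = 485.5 − 19.5 = 466.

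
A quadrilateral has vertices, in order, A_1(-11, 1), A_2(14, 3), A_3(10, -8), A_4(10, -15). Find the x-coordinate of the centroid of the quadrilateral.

Apply the surveyor's formula. First the cross-terms c_i = x_i·y_{i+1} − x_{i+1}·y_i:
  -47, -142, -70, -155  ⇒  2A = -414, A = -207.
Then Σ (x_i + x_{i+1})·c_i = -4794, so x̄ = -4794 / (6·(-207)) = 799/207.

799/207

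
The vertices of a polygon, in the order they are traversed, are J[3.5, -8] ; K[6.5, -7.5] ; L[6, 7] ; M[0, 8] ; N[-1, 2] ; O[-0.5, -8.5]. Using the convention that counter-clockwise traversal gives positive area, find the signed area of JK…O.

107.75

Apply the shoelace formula: 2A = Σ (x_i·y_{i+1} − x_{i+1}·y_i), indices taken mod 6.
Cross-terms: 25.75, 90.5, 48, 8, 9.5, 33.75  ⇒  Σ = 215.5
Signed area = Σ/2 = 107.75 (positive ⇒ counter-clockwise traversal).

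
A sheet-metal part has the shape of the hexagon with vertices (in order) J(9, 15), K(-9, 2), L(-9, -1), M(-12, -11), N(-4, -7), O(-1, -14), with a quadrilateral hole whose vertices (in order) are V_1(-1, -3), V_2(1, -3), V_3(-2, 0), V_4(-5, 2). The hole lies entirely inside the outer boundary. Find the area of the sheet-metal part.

Outer boundary:
Σ = (153) + (27) + (87) + (40) + (49) + (111) = 467
Area = |Σ|/2 = 233.5.
Hole:
Apply Gauss's area formula: 2A = Σ (x_i·y_{i+1} − x_{i+1}·y_i), indices taken mod 4.
V_1→V_2: (-1)(-3) − (1)(-3) = 6
V_2→V_3: (1)(0) − (-2)(-3) = -6
V_3→V_4: (-2)(2) − (-5)(0) = -4
V_4→V_1: (-5)(-3) − (-1)(2) = 17
Σ = 13
Area = |Σ|/2 = 6.5.
Net area = 233.5 − 6.5 = 227.

227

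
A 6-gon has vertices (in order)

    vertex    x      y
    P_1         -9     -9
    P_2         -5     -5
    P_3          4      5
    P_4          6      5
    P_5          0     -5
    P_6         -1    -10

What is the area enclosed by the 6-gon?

65.5

Apply the surveyor's formula: 2A = Σ (x_i·y_{i+1} − x_{i+1}·y_i), indices taken mod 6.
P_1→P_2: (-9)(-5) − (-5)(-9) = 0
P_2→P_3: (-5)(5) − (4)(-5) = -5
P_3→P_4: (4)(5) − (6)(5) = -10
P_4→P_5: (6)(-5) − (0)(5) = -30
P_5→P_6: (0)(-10) − (-1)(-5) = -5
P_6→P_1: (-1)(-9) − (-9)(-10) = -81
Σ = -131
Area = |Σ|/2 = 65.5.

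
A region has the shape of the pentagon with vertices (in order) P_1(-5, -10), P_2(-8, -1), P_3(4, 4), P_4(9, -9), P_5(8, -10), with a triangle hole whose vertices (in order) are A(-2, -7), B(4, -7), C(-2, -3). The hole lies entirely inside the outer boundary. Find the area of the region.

Outer boundary:
Apply Gauss's area formula: 2A = Σ (x_i·y_{i+1} − x_{i+1}·y_i), indices taken mod 5.
Σ = (-75) + (-28) + (-72) + (-18) + (-130) = -323
Area = |Σ|/2 = 161.5.
Hole:
Apply the shoelace formula: 2A = Σ (x_i·y_{i+1} − x_{i+1}·y_i), indices taken mod 3.
A→B: (-2)(-7) − (4)(-7) = 42
B→C: (4)(-3) − (-2)(-7) = -26
C→A: (-2)(-7) − (-2)(-3) = 8
Σ = 24
Area = |Σ|/2 = 12.
Net area = 161.5 − 12 = 149.5.

149.5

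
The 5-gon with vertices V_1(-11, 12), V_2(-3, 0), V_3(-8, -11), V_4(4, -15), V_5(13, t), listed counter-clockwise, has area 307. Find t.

The doubled signed area Σ (x_i y_{i+1} − x_{i+1} y_i) is linear in t.
With t=0 it equals 584; the coefficient of t is 15 (from the two edges through V_5).
So 15·t + 584 = 2·307 = 614 ⇒ t = 2.

2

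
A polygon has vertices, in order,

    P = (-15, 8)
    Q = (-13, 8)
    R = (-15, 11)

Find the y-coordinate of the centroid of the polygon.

Apply the surveyor's formula. First the cross-terms c_i = x_i·y_{i+1} − x_{i+1}·y_i:
  -16, -23, 45  ⇒  2A = 6, A = 3.
Then Σ (y_i + y_{i+1})·c_i = 162, so ȳ = 162 / (6·3) = 9.

9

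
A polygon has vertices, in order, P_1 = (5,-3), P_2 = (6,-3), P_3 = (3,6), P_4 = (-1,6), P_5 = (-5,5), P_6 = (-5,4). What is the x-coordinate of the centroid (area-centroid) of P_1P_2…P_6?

286/291

Apply Gauss's area formula. First the cross-terms c_i = x_i·y_{i+1} − x_{i+1}·y_i:
  3, 45, 24, 25, 5, -5  ⇒  2A = 97, A = 48.5.
Then Σ (x_i + x_{i+1})·c_i = 286, so x̄ = 286 / (6·48.5) = 286/291.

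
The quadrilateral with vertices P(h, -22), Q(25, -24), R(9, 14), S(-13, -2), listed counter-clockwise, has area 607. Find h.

Write out the shoelace sum; only the two edges meeting at P involve h:
2·Area = [((-13)·(-22) − h·(-2)) + (h·(-24) − 25·(-22))] + 730
       = -22·h + 1566 = 1214
⇒ h = 16.

16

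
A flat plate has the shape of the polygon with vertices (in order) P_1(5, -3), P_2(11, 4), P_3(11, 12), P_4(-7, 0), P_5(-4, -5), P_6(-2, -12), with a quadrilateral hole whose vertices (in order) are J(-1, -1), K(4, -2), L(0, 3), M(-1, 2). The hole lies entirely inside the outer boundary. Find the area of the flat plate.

Outer boundary:
Cross-terms: 53, 88, 84, 35, 38, 66  ⇒  Σ = 364
Area = |Σ|/2 = 182.
Hole:
Apply the shoelace formula: 2A = Σ (x_i·y_{i+1} − x_{i+1}·y_i), indices taken mod 4.
Cross-terms: 6, 12, 3, 3  ⇒  Σ = 24
Area = |Σ|/2 = 12.
Net area = 182 − 12 = 170.

170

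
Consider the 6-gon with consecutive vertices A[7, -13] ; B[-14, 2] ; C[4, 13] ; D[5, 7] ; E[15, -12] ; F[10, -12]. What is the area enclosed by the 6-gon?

Apply the shoelace (surveyor's) formula: 2A = Σ (x_i·y_{i+1} − x_{i+1}·y_i), indices taken mod 6.
A→B: (7)(2) − (-14)(-13) = -168
B→C: (-14)(13) − (4)(2) = -190
C→D: (4)(7) − (5)(13) = -37
D→E: (5)(-12) − (15)(7) = -165
E→F: (15)(-12) − (10)(-12) = -60
F→A: (10)(-13) − (7)(-12) = -46
Σ = -666
Area = |Σ|/2 = 333.

333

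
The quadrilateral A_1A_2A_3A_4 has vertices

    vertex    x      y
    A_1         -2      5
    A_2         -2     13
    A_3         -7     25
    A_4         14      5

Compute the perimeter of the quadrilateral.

66

|A_1A_2| = √((0)² + (8)²) = √64 = 8
|A_2A_3| = √((-5)² + (12)²) = √169 = 13
|A_3A_4| = √((21)² + (-20)²) = √841 = 29
|A_4A_1| = √((-16)² + (0)²) = √256 = 16
Perimeter = 8 + 13 + 29 + 16 = 66.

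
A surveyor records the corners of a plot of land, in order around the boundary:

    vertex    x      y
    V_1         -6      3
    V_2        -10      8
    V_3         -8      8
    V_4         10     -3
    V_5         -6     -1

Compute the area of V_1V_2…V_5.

71

Apply Gauss's area formula: 2A = Σ (x_i·y_{i+1} − x_{i+1}·y_i), indices taken mod 5.
Cross-terms: -18, -16, -56, -28, -24  ⇒  Σ = -142
Area = |Σ|/2 = 71.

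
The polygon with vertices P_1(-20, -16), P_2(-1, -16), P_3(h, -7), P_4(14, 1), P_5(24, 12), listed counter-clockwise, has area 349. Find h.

Write out the shoelace sum; only the two edges meeting at P_3 involve h:
2·Area = [((-1)·(-7) − h·(-16)) + (h·1 − 14·(-7))] + 304
       = 17·h + 409 = 698
⇒ h = 17.

17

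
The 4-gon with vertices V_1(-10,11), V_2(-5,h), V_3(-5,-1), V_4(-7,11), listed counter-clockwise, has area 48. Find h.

-13

The doubled signed area Σ (x_i y_{i+1} − x_{i+1} y_i) is linear in h.
With h=0 it equals 31; the coefficient of h is -5 (from the two edges through V_2).
So -5·h + 31 = 2·48 = 96 ⇒ h = -13.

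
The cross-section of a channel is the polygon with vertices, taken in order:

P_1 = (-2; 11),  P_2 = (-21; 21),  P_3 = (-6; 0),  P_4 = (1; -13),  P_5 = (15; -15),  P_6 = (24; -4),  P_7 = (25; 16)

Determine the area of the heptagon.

Apply the shoelace (surveyor's) formula: 2A = Σ (x_i·y_{i+1} − x_{i+1}·y_i), indices taken mod 7.
Σ = (189) + (126) + (78) + (180) + (300) + (484) + (307) = 1664
Area = |Σ|/2 = 832.

832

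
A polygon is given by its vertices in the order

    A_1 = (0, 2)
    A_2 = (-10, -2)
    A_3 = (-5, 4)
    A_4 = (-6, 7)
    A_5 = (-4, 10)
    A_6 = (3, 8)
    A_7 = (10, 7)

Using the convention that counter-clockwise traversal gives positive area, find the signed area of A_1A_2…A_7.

Apply Gauss's area formula: 2A = Σ (x_i·y_{i+1} − x_{i+1}·y_i), indices taken mod 7.
Σ = (20) + (-50) + (-11) + (-32) + (-62) + (-59) + (20) = -174
Signed area = Σ/2 = -87 (negative ⇒ clockwise traversal).

-87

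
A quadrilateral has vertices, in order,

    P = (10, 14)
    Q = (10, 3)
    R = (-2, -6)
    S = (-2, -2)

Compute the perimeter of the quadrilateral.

50

|PQ| = √((0)² + (-11)²) = √121 = 11
|QR| = √((-12)² + (-9)²) = √225 = 15
|RS| = √((0)² + (4)²) = √16 = 4
|SP| = √((12)² + (16)²) = √400 = 20
Perimeter = 11 + 15 + 4 + 20 = 50.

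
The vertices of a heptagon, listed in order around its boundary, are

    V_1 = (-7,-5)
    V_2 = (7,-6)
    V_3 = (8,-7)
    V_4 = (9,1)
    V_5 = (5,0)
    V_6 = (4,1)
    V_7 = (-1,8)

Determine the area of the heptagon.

120.5

Cross-terms: 77, -1, 71, -5, 5, 33, 61  ⇒  Σ = 241
Area = |Σ|/2 = 120.5.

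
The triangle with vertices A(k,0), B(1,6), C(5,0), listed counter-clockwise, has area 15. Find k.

10

Write out the shoelace sum; only the two edges meeting at A involve k:
2·Area = [(5·0 − k·0) + (k·6 − 1·0)] + -30
       = 6·k + -30 = 30
⇒ k = 10.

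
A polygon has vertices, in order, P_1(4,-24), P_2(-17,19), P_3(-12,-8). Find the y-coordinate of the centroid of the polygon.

-13/3

Apply the shoelace (surveyor's) formula. First the cross-terms c_i = x_i·y_{i+1} − x_{i+1}·y_i:
  -332, 364, 320  ⇒  2A = 352, A = 176.
Then Σ (y_i + y_{i+1})·c_i = -4576, so ȳ = -4576 / (6·176) = -13/3.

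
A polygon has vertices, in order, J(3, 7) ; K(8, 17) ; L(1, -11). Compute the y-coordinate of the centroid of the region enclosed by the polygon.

13/3

Apply Gauss's area formula. First the cross-terms c_i = x_i·y_{i+1} − x_{i+1}·y_i:
  -5, -105, 40  ⇒  2A = -70, A = -35.
Then Σ (y_i + y_{i+1})·c_i = -910, so ȳ = -910 / (6·(-35)) = 13/3.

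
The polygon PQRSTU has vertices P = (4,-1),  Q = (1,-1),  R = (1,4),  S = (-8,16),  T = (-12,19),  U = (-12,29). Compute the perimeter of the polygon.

72

|PQ| = √((-3)² + (0)²) = √9 = 3
|QR| = √((0)² + (5)²) = √25 = 5
|RS| = √((-9)² + (12)²) = √225 = 15
|ST| = √((-4)² + (3)²) = √25 = 5
|TU| = √((0)² + (10)²) = √100 = 10
|UP| = √((16)² + (-30)²) = √1156 = 34
Perimeter = 3 + 5 + 15 + 5 + 10 + 34 = 72.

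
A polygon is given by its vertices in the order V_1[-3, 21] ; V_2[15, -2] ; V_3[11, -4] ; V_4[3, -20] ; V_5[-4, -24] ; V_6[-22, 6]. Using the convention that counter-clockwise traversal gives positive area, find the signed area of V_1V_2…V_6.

Σ = (-309) + (-38) + (-208) + (-152) + (-552) + (-444) = -1703
Signed area = Σ/2 = -851.5 (negative ⇒ clockwise traversal).

-851.5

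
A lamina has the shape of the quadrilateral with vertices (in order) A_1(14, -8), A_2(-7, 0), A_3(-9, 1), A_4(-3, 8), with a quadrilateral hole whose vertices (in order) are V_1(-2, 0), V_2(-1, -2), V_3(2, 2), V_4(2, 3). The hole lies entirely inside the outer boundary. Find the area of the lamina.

Outer boundary:
Apply the shoelace formula: 2A = Σ (x_i·y_{i+1} − x_{i+1}·y_i), indices taken mod 4.
Σ = (-56) + (-7) + (-69) + (-88) = -220
Area = |Σ|/2 = 110.
Hole:
Apply the shoelace (surveyor's) formula: 2A = Σ (x_i·y_{i+1} − x_{i+1}·y_i), indices taken mod 4.
Σ = (4) + (2) + (2) + (6) = 14
Area = |Σ|/2 = 7.
Net area = 110 − 7 = 103.

103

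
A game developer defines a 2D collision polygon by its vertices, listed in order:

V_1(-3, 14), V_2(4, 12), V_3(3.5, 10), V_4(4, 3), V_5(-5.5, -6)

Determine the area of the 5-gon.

113

V_1→V_2: (-3)(12) − (4)(14) = -92
V_2→V_3: (4)(10) − (3.5)(12) = -2
V_3→V_4: (3.5)(3) − (4)(10) = -29.5
V_4→V_5: (4)(-6) − (-5.5)(3) = -7.5
V_5→V_1: (-5.5)(14) − (-3)(-6) = -95
Σ = -226
Area = |Σ|/2 = 113.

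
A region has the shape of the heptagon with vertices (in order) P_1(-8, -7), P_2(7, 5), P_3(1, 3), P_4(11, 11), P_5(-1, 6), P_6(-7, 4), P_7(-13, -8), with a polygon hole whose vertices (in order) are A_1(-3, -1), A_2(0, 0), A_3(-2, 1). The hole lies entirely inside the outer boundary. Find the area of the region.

124

Outer boundary:
Cross-terms: 9, 16, -22, 77, 38, 108, 27  ⇒  Σ = 253
Area = |Σ|/2 = 126.5.
Hole:
Apply the surveyor's formula: 2A = Σ (x_i·y_{i+1} − x_{i+1}·y_i), indices taken mod 3.
Cross-terms: 0, 0, 5  ⇒  Σ = 5
Area = |Σ|/2 = 2.5.
Net area = 126.5 − 2.5 = 124.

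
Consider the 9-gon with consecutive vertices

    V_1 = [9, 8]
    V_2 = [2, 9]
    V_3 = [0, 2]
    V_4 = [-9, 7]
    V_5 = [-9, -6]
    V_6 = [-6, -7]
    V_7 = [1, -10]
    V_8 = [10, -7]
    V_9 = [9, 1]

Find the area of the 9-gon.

Apply the surveyor's formula: 2A = Σ (x_i·y_{i+1} − x_{i+1}·y_i), indices taken mod 9.
Cross-terms: 65, 4, 18, 117, 27, 67, 93, 73, 63  ⇒  Σ = 527
Area = |Σ|/2 = 263.5.

263.5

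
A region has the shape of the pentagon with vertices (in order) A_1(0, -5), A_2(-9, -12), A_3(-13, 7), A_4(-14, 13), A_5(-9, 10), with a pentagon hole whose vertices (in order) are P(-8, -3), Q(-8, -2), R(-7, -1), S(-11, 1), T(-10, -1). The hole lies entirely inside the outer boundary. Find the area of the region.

151

Outer boundary:
Cross-terms: -45, -219, -71, -23, 45  ⇒  Σ = -313
Area = |Σ|/2 = 156.5.
Hole:
Σ = (-8) + (-6) + (-18) + (21) + (22) = 11
Area = |Σ|/2 = 5.5.
Net area = 156.5 − 5.5 = 151.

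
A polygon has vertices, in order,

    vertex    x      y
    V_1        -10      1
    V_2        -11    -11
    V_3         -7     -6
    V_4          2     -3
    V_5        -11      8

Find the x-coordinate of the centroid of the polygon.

Apply the shoelace formula. First the cross-terms c_i = x_i·y_{i+1} − x_{i+1}·y_i:
  121, -11, 33, -17, 69  ⇒  2A = 195, A = 97.5.
Then Σ (x_i + x_{i+1})·c_i = -3804, so x̄ = -3804 / (6·97.5) = -1268/195.

-1268/195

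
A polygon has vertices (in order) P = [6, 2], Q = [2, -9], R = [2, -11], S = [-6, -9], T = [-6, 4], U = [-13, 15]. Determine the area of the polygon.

Apply the surveyor's formula: 2A = Σ (x_i·y_{i+1} − x_{i+1}·y_i), indices taken mod 6.
Σ = (-58) + (-4) + (-84) + (-78) + (-38) + (-116) = -378
Area = |Σ|/2 = 189.

189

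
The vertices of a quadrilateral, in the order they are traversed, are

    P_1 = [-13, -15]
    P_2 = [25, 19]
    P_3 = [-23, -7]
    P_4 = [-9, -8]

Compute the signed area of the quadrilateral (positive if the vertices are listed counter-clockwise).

Σ = (128) + (262) + (121) + (31) = 542
Signed area = Σ/2 = 271 (positive ⇒ counter-clockwise traversal).

271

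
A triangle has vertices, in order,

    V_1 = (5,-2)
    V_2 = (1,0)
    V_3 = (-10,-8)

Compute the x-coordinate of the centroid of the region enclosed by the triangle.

Apply the shoelace (surveyor's) formula. First the cross-terms c_i = x_i·y_{i+1} − x_{i+1}·y_i:
  2, -8, 60  ⇒  2A = 54, A = 27.
Then Σ (x_i + x_{i+1})·c_i = -216, so x̄ = -216 / (6·27) = -4/3.

-4/3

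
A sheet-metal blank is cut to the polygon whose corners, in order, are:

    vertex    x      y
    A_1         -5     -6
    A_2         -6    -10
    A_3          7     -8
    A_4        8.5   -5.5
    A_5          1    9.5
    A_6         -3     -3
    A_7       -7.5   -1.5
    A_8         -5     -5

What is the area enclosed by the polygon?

A_1→A_2: (-5)(-10) − (-6)(-6) = 14
A_2→A_3: (-6)(-8) − (7)(-10) = 118
A_3→A_4: (7)(-5.5) − (8.5)(-8) = 29.5
A_4→A_5: (8.5)(9.5) − (1)(-5.5) = 86.25
A_5→A_6: (1)(-3) − (-3)(9.5) = 25.5
A_6→A_7: (-3)(-1.5) − (-7.5)(-3) = -18
A_7→A_8: (-7.5)(-5) − (-5)(-1.5) = 30
A_8→A_1: (-5)(-6) − (-5)(-5) = 5
Σ = 290.25
Area = |Σ|/2 = 145.125.

145.125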